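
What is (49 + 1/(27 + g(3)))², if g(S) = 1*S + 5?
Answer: 2944656/1225 ≈ 2403.8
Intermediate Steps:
g(S) = 5 + S (g(S) = S + 5 = 5 + S)
(49 + 1/(27 + g(3)))² = (49 + 1/(27 + (5 + 3)))² = (49 + 1/(27 + 8))² = (49 + 1/35)² = (1716/35)² = 2944656/1225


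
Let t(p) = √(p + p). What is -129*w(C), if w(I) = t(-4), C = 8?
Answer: -258*I*√2 ≈ -364.87*I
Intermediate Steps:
t(p) = √2*√p (t(p) = √(2*p) = √2*√p)
w(I) = 2*I*√2 (w(I) = √2*√(-4) = √2*(2*I) = 2*I*√2)
-129*w(C) = -258*I*√2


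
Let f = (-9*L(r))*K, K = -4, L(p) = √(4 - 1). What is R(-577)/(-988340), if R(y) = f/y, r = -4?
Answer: 9*√3/142568045 ≈ 1.0934e-7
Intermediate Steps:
L(p) = √3
f = 36*√3 (f = -9*√3*(-4) = 36*√3 ≈ 62.354)
R(y) = 36*√3/y (R(y) = (36*√3)/y = 36*√3/y)
R(-577)/(-988340) = (36*√3/(-577))/(-988340) = (36*√3*(-1/577))*(-1/988340) = -36*√3/577*(-1/988340) = 9*√3/142568045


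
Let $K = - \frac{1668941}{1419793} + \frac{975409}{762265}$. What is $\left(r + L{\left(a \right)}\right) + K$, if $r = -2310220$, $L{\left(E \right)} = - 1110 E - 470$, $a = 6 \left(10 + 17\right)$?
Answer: $- \frac{2695375531888174978}{1082258511145} \approx -2.4905 \cdot 10^{6}$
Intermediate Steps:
$a = 162$ ($a = 6 \cdot 27 = 162$)
$L{\left(E \right)} = -470 - 1110 E$
$K = \frac{112703558972}{1082258511145}$ ($K = \left(-1668941\right) \frac{1}{1419793} + 975409 \cdot \frac{1}{762265} = - \frac{1668941}{1419793} + \frac{975409}{762265} = \frac{112703558972}{1082258511145} \approx 0.10414$)
$\left(r + L{\left(a \right)}\right) + K = \left(-2310220 - 180290\right) + \frac{112703558972}{1082258511145} = -2490510 + \frac{112703558972}{1082258511145} = - \frac{2695375531888174978}{1082258511145}$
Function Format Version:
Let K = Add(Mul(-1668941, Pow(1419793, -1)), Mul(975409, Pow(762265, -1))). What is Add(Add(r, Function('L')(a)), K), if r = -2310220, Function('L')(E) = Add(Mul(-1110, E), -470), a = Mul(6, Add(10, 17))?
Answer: Rational(-2695375531888174978, 1082258511145) ≈ -2.4905e+6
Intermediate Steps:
a = 162 (a = Mul(6, 27) = 162)
Function('L')(E) = Add(-470, Mul(-1110, E))
K = Rational(112703558972, 1082258511145) (K = Add(Mul(-1668941, Rational(1, 1419793)), Mul(975409, Rational(1, 762265))) = Add(Rational(-1668941, 1419793), Rational(975409, 762265)) = Rational(112703558972, 1082258511145) ≈ 0.10414)
Add(Add(r, Function('L')(a)), K) = Add(Add(-2310220, Add(-470, Mul(-1110, 162))), Rational(112703558972, 1082258511145)) = Add(Add(-2310220, Add(-470, -179820)), Rational(112703558972, 1082258511145)) = Add(Add(-2310220, -180290), Rational(112703558972, 1082258511145)) = Add(-2490510, Rational(112703558972, 1082258511145)) = Rational(-2695375531888174978, 1082258511145)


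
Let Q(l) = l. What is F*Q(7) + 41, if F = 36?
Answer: 293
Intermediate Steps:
F*Q(7) + 41 = 36*7 + 41 = 252 + 41 = 293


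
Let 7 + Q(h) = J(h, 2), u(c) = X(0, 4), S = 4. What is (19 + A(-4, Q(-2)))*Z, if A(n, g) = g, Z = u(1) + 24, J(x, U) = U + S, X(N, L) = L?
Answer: 504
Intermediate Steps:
u(c) = 4
J(x, U) = 4 + U (J(x, U) = U + 4 = 4 + U)
Q(h) = -1 (Q(h) = -7 + (4 + 2) = -7 + 6 = -1)
Z = 28 (Z = 4 + 24 = 28)
(19 + A(-4, Q(-2)))*Z = (19 - 1)*28 = 18*28 = 504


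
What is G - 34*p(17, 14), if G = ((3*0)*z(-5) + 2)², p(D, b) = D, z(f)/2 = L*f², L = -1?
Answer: -574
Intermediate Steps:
z(f) = -2*f² (z(f) = 2*(-f²) = -2*f²)
G = 4 (G = ((3*0)*(-2*(-5)²) + 2)² = (0*(-2*25) + 2)² = (0*(-50) + 2)² = (0 + 2)² = 2² = 4)
G - 34*p(17, 14) = 4 - 34*17 = 4 - 578 = -574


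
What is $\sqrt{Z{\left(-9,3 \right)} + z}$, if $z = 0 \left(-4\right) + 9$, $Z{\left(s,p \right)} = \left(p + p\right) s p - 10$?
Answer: $i \sqrt{163} \approx 12.767 i$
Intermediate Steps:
$Z{\left(s,p \right)} = -10 + 2 s p^{2}$ ($Z{\left(s,p \right)} = 2 p s p - 10 = 2 s p^{2} - 10 = -10 + 2 s p^{2}$)
$z = 9$ ($z = 0 + 9 = 9$)
$\sqrt{Z{\left(-9,3 \right)} + z} = \sqrt{\left(-10 + 2 \left(-9\right) 3^{2}\right) + 9} = \sqrt{\left(-10 + 2 \left(-9\right) 9\right) + 9} = \sqrt{\left(-10 - 162\right) + 9} = \sqrt{-172 + 9} = \sqrt{-163} = i \sqrt{163}$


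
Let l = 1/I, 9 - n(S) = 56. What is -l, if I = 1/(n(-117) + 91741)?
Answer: -91694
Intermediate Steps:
n(S) = -47 (n(S) = 9 - 1*56 = 9 - 56 = -47)
I = 1/91694 (I = 1/(-47 + 91741) = 1/91694 ≈ 1.0906e-5)
l = 91694 (l = 1/(1/91694) = 91694)
-l = -1*91694 = -91694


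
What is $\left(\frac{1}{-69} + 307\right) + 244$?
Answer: $\frac{38018}{69} \approx 550.99$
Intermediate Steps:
$\left(\frac{1}{-69} + 307\right) + 244 = \left(- \frac{1}{69} + 307\right) + 244 = \frac{21182}{69} + 244 = \frac{38018}{69}$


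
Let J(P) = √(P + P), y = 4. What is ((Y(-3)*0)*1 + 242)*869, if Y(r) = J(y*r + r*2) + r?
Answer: 210298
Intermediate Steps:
J(P) = √2*√P (J(P) = √(2*P) = √2*√P)
Y(r) = r + 2*√3*√r (Y(r) = √2*√(4*r + r*2) + r = √2*√(4*r + 2*r) + r = √2*√(6*r) + r = √2*(√6*√r) + r = 2*√3*√r + r = r + 2*√3*√r)
((Y(-3)*0)*1 + 242)*869 = (((-3 + 2*√3*√(-3))*0)*1 + 242)*869 = (((-3 + 2*√3*(I*√3))*0)*1 + 242)*869 = (((-3 + 6*I)*0)*1 + 242)*869 = (0*1 + 242)*869 = (0 + 242)*869 = 242*869 = 210298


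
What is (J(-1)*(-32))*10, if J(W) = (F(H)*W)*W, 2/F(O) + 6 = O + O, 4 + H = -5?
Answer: 80/3 ≈ 26.667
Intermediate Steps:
H = -9 (H = -4 - 5 = -9)
F(O) = 2/(-6 + 2*O) (F(O) = 2/(-6 + (O + O)) = 2/(-6 + 2*O))
J(W) = -W**2/12 (J(W) = (W/(-3 - 9))*W = (W/(-12))*W = (-W/12)*W = -W**2/12)
(J(-1)*(-32))*10 = (-1/12*(-1)**2*(-32))*10 = (-1/12*1*(-32))*10 = -1/12*(-32)*10 = (8/3)*10 = 80/3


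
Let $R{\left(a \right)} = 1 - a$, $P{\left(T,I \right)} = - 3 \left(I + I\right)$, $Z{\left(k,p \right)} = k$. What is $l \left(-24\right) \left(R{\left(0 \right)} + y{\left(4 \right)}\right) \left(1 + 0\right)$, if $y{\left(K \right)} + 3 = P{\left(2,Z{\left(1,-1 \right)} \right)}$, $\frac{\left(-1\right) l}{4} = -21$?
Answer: $16128$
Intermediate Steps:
$l = 84$ ($l = \left(-4\right) \left(-21\right) = 84$)
$P{\left(T,I \right)} = - 6 I$ ($P{\left(T,I \right)} = - 3 \cdot 2 I = - 6 I$)
$y{\left(K \right)} = -9$ ($y{\left(K \right)} = -3 - 6 = -9$)
$l \left(-24\right) \left(R{\left(0 \right)} + y{\left(4 \right)}\right) \left(1 + 0\right) = 84 \left(-24\right) \left(\left(1 - 0\right) - 9\right) \left(1 + 0\right) = - 2016 \left(\left(1 + 0\right) - 9\right) 1 = - 2016 \left(1 - 9\right) 1 = - 2016 \left(\left(-8\right) 1\right) = \left(-2016\right) \left(-8\right) = 16128$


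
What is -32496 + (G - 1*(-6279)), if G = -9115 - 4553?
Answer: -39885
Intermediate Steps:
G = -13668
-32496 + (G - 1*(-6279)) = -32496 + (-13668 - 1*(-6279)) = -32496 + (-13668 + 6279) = -32496 - 7389 = -39885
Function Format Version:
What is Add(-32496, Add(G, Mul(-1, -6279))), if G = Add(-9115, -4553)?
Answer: -39885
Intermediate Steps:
G = -13668
Add(-32496, Add(G, Mul(-1, -6279))) = Add(-32496, Add(-13668, Mul(-1, -6279))) = Add(-32496, Add(-13668, 6279)) = Add(-32496, -7389) = -39885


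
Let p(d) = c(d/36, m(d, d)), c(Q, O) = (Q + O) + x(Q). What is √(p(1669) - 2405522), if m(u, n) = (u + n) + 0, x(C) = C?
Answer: I*√86475286/6 ≈ 1549.9*I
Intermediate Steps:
m(u, n) = n + u (m(u, n) = (n + u) + 0 = n + u)
c(Q, O) = O + 2*Q (c(Q, O) = (Q + O) + Q = (O + Q) + Q = O + 2*Q)
p(d) = 37*d/18 (p(d) = (d + d) + 2*(d/36) = 2*d + 2*(d*(1/36)) = 2*d + 2*(d/36) = 2*d + d/18 = 37*d/18)
√(p(1669) - 2405522) = √((37/18)*1669 - 2405522) = √(61753/18 - 2405522) = √(-43237643/18) = I*√86475286/6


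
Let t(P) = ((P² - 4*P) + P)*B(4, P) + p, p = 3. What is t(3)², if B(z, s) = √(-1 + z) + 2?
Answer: 9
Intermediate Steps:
B(z, s) = 2 + √(-1 + z)
t(P) = 3 + (2 + √3)*(P² - 3*P) (t(P) = ((P² - 4*P) + P)*(2 + √(-1 + 4)) + 3 = (P² - 3*P)*(2 + √3) + 3 = (2 + √3)*(P² - 3*P) + 3 = 3 + (2 + √3)*(P² - 3*P))
t(3)² = (3 + 3²*(2 + √3) - 3*3*(2 + √3))² = (3 + 9*(2 + √3) + (-18 - 9*√3))² = (3 + (18 + 9*√3) + (-18 - 9*√3))² = 3² = 9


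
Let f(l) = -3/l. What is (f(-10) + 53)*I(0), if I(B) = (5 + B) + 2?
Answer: 3731/10 ≈ 373.10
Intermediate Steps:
I(B) = 7 + B
(f(-10) + 53)*I(0) = (-3/(-10) + 53)*(7 + 0) = (-3*(-⅒) + 53)*7 = (3/10 + 53)*7 = (533/10)*7 = 3731/10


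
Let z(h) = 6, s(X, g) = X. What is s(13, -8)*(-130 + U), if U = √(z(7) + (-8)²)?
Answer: -1690 + 13*√70 ≈ -1581.2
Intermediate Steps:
U = √70 (U = √(6 + (-8)²) = √(6 + 64) = √70 ≈ 8.3666)
s(13, -8)*(-130 + U) = 13*(-130 + √70) = -1690 + 13*√70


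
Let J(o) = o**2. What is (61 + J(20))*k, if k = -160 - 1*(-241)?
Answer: 37341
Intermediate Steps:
k = 81 (k = -160 + 241 = 81)
(61 + J(20))*k = (61 + 20**2)*81 = (61 + 400)*81 = 461*81 = 37341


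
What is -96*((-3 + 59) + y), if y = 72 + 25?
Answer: -14688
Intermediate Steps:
y = 97
-96*((-3 + 59) + y) = -96*((-3 + 59) + 97) = -96*(56 + 97) = -96*153 = -14688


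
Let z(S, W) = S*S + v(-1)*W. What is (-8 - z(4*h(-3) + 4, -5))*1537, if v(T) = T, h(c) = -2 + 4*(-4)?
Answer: -7127069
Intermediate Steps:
h(c) = -18 (h(c) = -2 - 16 = -18)
z(S, W) = S² - W (z(S, W) = S*S - W = S² - W)
(-8 - z(4*h(-3) + 4, -5))*1537 = (-8 - ((4*(-18) + 4)² - 1*(-5)))*1537 = (-8 - ((-72 + 4)² + 5))*1537 = (-8 - ((-68)² + 5))*1537 = (-8 - (4624 + 5))*1537 = (-8 - 1*4629)*1537 = (-8 - 4629)*1537 = -4637*1537 = -7127069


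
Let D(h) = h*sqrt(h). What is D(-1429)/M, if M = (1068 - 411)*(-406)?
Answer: 1429*I*sqrt(1429)/266742 ≈ 0.20251*I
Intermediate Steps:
D(h) = h**(3/2)
M = -266742 (M = 657*(-406) = -266742)
D(-1429)/M = (-1429)**(3/2)/(-266742) = -1429*I*sqrt(1429)*(-1/266742) = 1429*I*sqrt(1429)/266742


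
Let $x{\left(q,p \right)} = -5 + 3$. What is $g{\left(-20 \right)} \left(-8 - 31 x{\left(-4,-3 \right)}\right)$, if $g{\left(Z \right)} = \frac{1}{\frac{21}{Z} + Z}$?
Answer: $- \frac{1080}{421} \approx -2.5653$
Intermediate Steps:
$x{\left(q,p \right)} = -2$
$g{\left(Z \right)} = \frac{1}{Z + \frac{21}{Z}}$
$g{\left(-20 \right)} \left(-8 - 31 x{\left(-4,-3 \right)}\right) = - \frac{20}{21 + \left(-20\right)^{2}} \left(-8 - -62\right) = - \frac{20}{21 + 400} \left(-8 + 62\right) = - \frac{20}{421} \cdot 54 = \left(-20\right) \frac{1}{421} \cdot 54 = \left(- \frac{20}{421}\right) 54 = - \frac{1080}{421}$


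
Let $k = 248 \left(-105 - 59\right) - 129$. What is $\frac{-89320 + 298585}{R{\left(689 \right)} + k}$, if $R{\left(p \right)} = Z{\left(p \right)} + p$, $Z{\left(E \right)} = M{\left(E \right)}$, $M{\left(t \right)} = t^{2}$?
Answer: $\frac{29895}{62087} \approx 0.4815$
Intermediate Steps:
$k = -40801$ ($k = 248 \left(-164\right) - 129 = -40672 - 129 = -40801$)
$Z{\left(E \right)} = E^{2}$
$R{\left(p \right)} = p + p^{2}$ ($R{\left(p \right)} = p^{2} + p = p + p^{2}$)
$\frac{-89320 + 298585}{R{\left(689 \right)} + k} = \frac{-89320 + 298585}{689 \left(1 + 689\right) - 40801} = \frac{209265}{689 \cdot 690 - 40801} = \frac{209265}{475410 - 40801} = \frac{209265}{434609} = 209265 \cdot \frac{1}{434609} = \frac{29895}{62087}$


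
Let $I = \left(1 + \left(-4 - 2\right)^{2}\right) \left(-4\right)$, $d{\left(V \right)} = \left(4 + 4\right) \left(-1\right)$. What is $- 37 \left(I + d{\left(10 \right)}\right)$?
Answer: $5772$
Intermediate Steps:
$d{\left(V \right)} = -8$ ($d{\left(V \right)} = 8 \left(-1\right) = -8$)
$I = -148$ ($I = \left(1 + \left(-6\right)^{2}\right) \left(-4\right) = \left(1 + 36\right) \left(-4\right) = 37 \left(-4\right) = -148$)
$- 37 \left(I + d{\left(10 \right)}\right) = - 37 \left(-148 - 8\right) = \left(-37\right) \left(-156\right) = 5772$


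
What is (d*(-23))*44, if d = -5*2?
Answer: 10120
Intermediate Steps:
d = -10
(d*(-23))*44 = -10*(-23)*44 = 230*44 = 10120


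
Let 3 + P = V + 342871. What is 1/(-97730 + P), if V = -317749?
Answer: -1/72611 ≈ -1.3772e-5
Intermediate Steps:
P = 25119 (P = -3 + (-317749 + 342871) = -3 + 25122 = 25119)
1/(-97730 + P) = 1/(-97730 + 25119) = 1/(-72611) = -1/72611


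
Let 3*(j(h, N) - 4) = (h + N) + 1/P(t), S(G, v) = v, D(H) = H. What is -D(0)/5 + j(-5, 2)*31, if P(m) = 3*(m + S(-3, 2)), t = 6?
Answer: 6727/72 ≈ 93.431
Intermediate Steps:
P(m) = 6 + 3*m (P(m) = 3*(m + 2) = 3*(2 + m) = 6 + 3*m)
j(h, N) = 289/72 + N/3 + h/3 (j(h, N) = 4 + ((h + N) + 1/(6 + 3*6))/3 = 4 + ((N + h) + 1/(6 + 18))/3 = 4 + ((N + h) + 1/24)/3 = 4 + (1/24 + N + h)/3 = 4 + (1/72 + N/3 + h/3) = 289/72 + N/3 + h/3)
-D(0)/5 + j(-5, 2)*31 = -1*0/5 + (289/72 + (⅓)*2 + (⅓)*(-5))*31 = 0*(⅕) + (289/72 + ⅔ - 5/3)*31 = 0 + (217/72)*31 = 0 + 6727/72 = 6727/72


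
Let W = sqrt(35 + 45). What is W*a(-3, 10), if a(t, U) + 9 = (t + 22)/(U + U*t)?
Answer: -199*sqrt(5)/5 ≈ -88.995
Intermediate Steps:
W = 4*sqrt(5) (W = sqrt(80) = 4*sqrt(5) ≈ 8.9443)
a(t, U) = -9 + (22 + t)/(U + U*t) (a(t, U) = -9 + (t + 22)/(U + U*t) = -9 + (22 + t)/(U + U*t))
W*a(-3, 10) = (4*sqrt(5))*((22 - 3 - 9*10 - 9*10*(-3))/(10*(1 - 3))) = (4*sqrt(5))*((1/10)*(22 - 3 - 90 + 270)/(-2)) = (4*sqrt(5))*((1/10)*(-1/2)*199) = (4*sqrt(5))*(-199/20) = -199*sqrt(5)/5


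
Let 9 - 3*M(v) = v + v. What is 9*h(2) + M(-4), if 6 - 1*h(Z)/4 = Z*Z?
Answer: 233/3 ≈ 77.667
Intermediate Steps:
h(Z) = 24 - 4*Z**2 (h(Z) = 24 - 4*Z*Z = 24 - 4*Z**2)
M(v) = 3 - 2*v/3 (M(v) = 3 - (v + v)/3 = 3 - 2*v/3)
9*h(2) + M(-4) = 9*(24 - 4*2**2) + (3 - 2/3*(-4)) = 9*(24 - 4*4) + (3 + 8/3) = 9*(24 - 16) + 17/3 = 9*8 + 17/3 = 72 + 17/3 = 233/3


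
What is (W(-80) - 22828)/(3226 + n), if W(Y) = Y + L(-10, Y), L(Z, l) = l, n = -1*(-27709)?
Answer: -22988/30935 ≈ -0.74311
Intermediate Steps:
n = 27709
W(Y) = 2*Y (W(Y) = Y + Y = 2*Y)
(W(-80) - 22828)/(3226 + n) = (2*(-80) - 22828)/(3226 + 27709) = (-160 - 22828)/30935 = -22988*1/30935 = -22988/30935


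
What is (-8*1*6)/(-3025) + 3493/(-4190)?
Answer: -2073041/2534950 ≈ -0.81778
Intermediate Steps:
(-8*1*6)/(-3025) + 3493/(-4190) = -8*6*(-1/3025) + 3493*(-1/4190) = -48*(-1/3025) - 3493/4190 = 48/3025 - 3493/4190 = -2073041/2534950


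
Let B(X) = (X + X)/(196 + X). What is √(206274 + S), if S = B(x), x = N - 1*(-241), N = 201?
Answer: 2*√5247697378/319 ≈ 454.18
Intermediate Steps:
x = 442 (x = 201 - 1*(-241) = 201 + 241 = 442)
B(X) = 2*X/(196 + X) (B(X) = (2*X)/(196 + X) = 2*X/(196 + X))
S = 442/319 (S = 2*442/(196 + 442) = 2*442/638 = 2*442*(1/638) = 442/319 ≈ 1.3856)
√(206274 + S) = √(206274 + 442/319) = √(65801848/319) = 2*√5247697378/319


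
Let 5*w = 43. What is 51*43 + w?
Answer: 11008/5 ≈ 2201.6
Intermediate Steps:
w = 43/5 (w = (⅕)*43 = 43/5 ≈ 8.6000)
51*43 + w = 51*43 + 43/5 = 2193 + 43/5 = 11008/5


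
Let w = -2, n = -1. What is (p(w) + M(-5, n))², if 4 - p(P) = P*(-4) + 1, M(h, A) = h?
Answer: 100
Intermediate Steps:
p(P) = 3 + 4*P (p(P) = 4 - (P*(-4) + 1) = 4 - (-4*P + 1) = 4 - (1 - 4*P) = 4 + (-1 + 4*P) = 3 + 4*P)
(p(w) + M(-5, n))² = ((3 + 4*(-2)) - 5)² = ((3 - 8) - 5)² = (-5 - 5)² = (-10)² = 100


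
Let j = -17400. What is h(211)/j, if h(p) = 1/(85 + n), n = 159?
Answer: -1/4245600 ≈ -2.3554e-7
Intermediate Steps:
h(p) = 1/244 (h(p) = 1/(85 + 159) = 1/244)
h(211)/j = (1/244)/(-17400) = (1/244)*(-1/17400) = -1/4245600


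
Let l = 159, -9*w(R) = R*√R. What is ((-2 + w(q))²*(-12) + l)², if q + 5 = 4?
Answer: 8985265/729 + 96032*I/81 ≈ 12325.0 + 1185.6*I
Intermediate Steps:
q = -1 (q = -5 + 4 = -1)
w(R) = -R^(3/2)/9 (w(R) = -R*√R/9 = -R^(3/2)/9)
((-2 + w(q))²*(-12) + l)² = ((-2 - (-1)*I/9)²*(-12) + 159)² = ((-2 + I/9)²*(-12) + 159)² = (-12*(-2 + I/9)² + 159)² = (159 - 12*(-2 + I/9)²)²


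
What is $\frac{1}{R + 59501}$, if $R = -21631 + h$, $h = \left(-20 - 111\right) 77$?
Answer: $\frac{1}{27783} \approx 3.5993 \cdot 10^{-5}$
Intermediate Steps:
$h = -10087$ ($h = \left(-131\right) 77 = -10087$)
$R = -31718$ ($R = -21631 - 10087 = -31718$)
$\frac{1}{R + 59501} = \frac{1}{-31718 + 59501} = \frac{1}{27783}$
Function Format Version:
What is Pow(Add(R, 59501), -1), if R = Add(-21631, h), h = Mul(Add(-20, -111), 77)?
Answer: Rational(1, 27783) ≈ 3.5993e-5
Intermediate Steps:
h = -10087 (h = Mul(-131, 77) = -10087)
R = -31718 (R = Add(-21631, -10087) = -31718)
Pow(Add(R, 59501), -1) = Pow(Add(-31718, 59501), -1) = Pow(27783, -1) = Rational(1, 27783)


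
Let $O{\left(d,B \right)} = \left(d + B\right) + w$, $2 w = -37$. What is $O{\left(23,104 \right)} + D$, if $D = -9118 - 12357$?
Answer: $- \frac{42733}{2} \approx -21367.0$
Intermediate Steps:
$w = - \frac{37}{2}$ ($w = \frac{1}{2} \left(-37\right) = - \frac{37}{2} \approx -18.5$)
$O{\left(d,B \right)} = - \frac{37}{2} + B + d$ ($O{\left(d,B \right)} = \left(d + B\right) - \frac{37}{2} = \left(B + d\right) - \frac{37}{2} = - \frac{37}{2} + B + d$)
$D = -21475$
$O{\left(23,104 \right)} + D = \left(- \frac{37}{2} + 104 + 23\right) - 21475 = \frac{217}{2} - 21475 = - \frac{42733}{2}$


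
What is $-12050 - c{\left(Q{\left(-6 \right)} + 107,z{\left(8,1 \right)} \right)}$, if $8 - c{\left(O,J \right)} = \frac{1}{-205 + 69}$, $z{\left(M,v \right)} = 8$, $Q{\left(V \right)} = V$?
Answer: $- \frac{1639889}{136} \approx -12058.0$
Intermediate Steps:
$c{\left(O,J \right)} = \frac{1089}{136}$ ($c{\left(O,J \right)} = 8 - \frac{1}{-205 + 69} = 8 - \frac{1}{-136} = 8 - - \frac{1}{136} = 8 + \frac{1}{136} = \frac{1089}{136}$)
$-12050 - c{\left(Q{\left(-6 \right)} + 107,z{\left(8,1 \right)} \right)} = -12050 - \frac{1089}{136} = - \frac{1639889}{136}$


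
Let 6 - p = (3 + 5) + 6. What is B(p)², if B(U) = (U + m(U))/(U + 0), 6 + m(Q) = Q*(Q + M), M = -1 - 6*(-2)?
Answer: 361/16 ≈ 22.563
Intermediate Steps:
M = 11 (M = -1 - 1*(-12) = -1 + 12 = 11)
m(Q) = -6 + Q*(11 + Q) (m(Q) = -6 + Q*(Q + 11) = -6 + Q*(11 + Q))
p = -8 (p = 6 - ((3 + 5) + 6) = 6 - (8 + 6) = 6 - 1*14 = 6 - 14 = -8)
B(U) = (-6 + U² + 12*U)/U (B(U) = (U + (-6 + U² + 11*U))/(U + 0) = (-6 + U² + 12*U)/U)
B(p)² = (12 - 8 - 6/(-8))² = (12 - 8 - 6*(-⅛))² = (12 - 8 + ¾)² = (19/4)² = 361/16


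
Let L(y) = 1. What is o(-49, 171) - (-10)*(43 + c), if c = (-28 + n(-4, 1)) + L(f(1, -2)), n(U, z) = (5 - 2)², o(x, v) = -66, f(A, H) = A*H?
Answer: 184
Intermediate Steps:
n(U, z) = 9 (n(U, z) = 3² = 9)
c = -18 (c = (-28 + 9) + 1 = -19 + 1 = -18)
o(-49, 171) - (-10)*(43 + c) = -66 - (-10)*(43 - 18) = -66 - (-10)*25 = -66 - 1*(-250) = -66 + 250 = 184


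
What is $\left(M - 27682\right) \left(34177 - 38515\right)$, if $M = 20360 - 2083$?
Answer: $40798890$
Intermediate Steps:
$M = 18277$
$\left(M - 27682\right) \left(34177 - 38515\right) = \left(18277 - 27682\right) \left(34177 - 38515\right) = \left(-9405\right) \left(-4338\right) = 40798890$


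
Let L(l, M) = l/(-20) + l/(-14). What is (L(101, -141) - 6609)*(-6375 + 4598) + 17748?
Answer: 1649722849/140 ≈ 1.1784e+7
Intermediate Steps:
L(l, M) = -17*l/140 (L(l, M) = l*(-1/20) + l*(-1/14) = -l/20 - l/14 = -17*l/140)
(L(101, -141) - 6609)*(-6375 + 4598) + 17748 = (-17/140*101 - 6609)*(-6375 + 4598) + 17748 = (-1717/140 - 6609)*(-1777) + 17748 = -926977/140*(-1777) + 17748 = 1647238129/140 + 17748 = 1649722849/140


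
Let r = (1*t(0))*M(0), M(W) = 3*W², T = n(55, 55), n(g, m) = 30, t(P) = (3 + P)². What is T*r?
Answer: 0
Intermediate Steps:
T = 30
r = 0 (r = (1*(3 + 0)²)*(3*0²) = (1*3²)*(3*0) = (1*9)*0 = 9*0 = 0)
T*r = 30*0 = 0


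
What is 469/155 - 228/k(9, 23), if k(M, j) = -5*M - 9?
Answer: 10111/1395 ≈ 7.2480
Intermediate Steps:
k(M, j) = -9 - 5*M
469/155 - 228/k(9, 23) = 469/155 - 228/(-9 - 5*9) = 469*(1/155) - 228/(-9 - 45) = 469/155 - 228/(-54) = 469/155 - 228*(-1/54) = 469/155 + 38/9 = 10111/1395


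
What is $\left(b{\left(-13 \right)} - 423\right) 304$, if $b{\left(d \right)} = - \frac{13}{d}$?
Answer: $-128288$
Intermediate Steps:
$\left(b{\left(-13 \right)} - 423\right) 304 = \left(- \frac{13}{-13} - 423\right) 304 = \left(\left(-13\right) \left(- \frac{1}{13}\right) - 423\right) 304 = \left(1 - 423\right) 304 = \left(-422\right) 304 = -128288$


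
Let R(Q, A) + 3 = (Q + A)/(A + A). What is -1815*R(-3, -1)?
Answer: 1815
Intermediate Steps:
R(Q, A) = -3 + (A + Q)/(2*A) (R(Q, A) = -3 + (Q + A)/(A + A) = -3 + (A + Q)/((2*A)) = -3 + (A + Q)*(1/(2*A)) = -3 + (A + Q)/(2*A))
-1815*R(-3, -1) = -1815*(-3 - 5*(-1))/(2*(-1)) = -1815*(-1)*(-3 + 5)/2 = -1815*(-1)*2/2 = -1815*(-1) = 1815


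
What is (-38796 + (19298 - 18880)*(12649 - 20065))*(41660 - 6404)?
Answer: -110657443104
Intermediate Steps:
(-38796 + (19298 - 18880)*(12649 - 20065))*(41660 - 6404) = (-38796 + 418*(-7416))*35256 = (-38796 - 3099888)*35256 = -3138684*35256 = -110657443104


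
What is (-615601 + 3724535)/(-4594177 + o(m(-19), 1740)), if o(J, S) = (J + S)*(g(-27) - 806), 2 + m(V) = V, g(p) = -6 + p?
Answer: -1554467/3018209 ≈ -0.51503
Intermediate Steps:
m(V) = -2 + V
o(J, S) = -839*J - 839*S (o(J, S) = (J + S)*((-6 - 27) - 806) = (J + S)*(-33 - 806) = (J + S)*(-839) = -839*J - 839*S)
(-615601 + 3724535)/(-4594177 + o(m(-19), 1740)) = (-615601 + 3724535)/(-4594177 + (-839*(-2 - 19) - 839*1740)) = 3108934/(-4594177 + (-839*(-21) - 1459860)) = 3108934/(-4594177 + (17619 - 1459860)) = 3108934/(-4594177 - 1442241) = 3108934/(-6036418) = 3108934*(-1/6036418) = -1554467/3018209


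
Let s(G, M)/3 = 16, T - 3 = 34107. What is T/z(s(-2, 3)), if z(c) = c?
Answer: 5685/8 ≈ 710.63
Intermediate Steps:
T = 34110 (T = 3 + 34107 = 34110)
s(G, M) = 48 (s(G, M) = 3*16 = 48)
T/z(s(-2, 3)) = 34110/48 = 34110*(1/48) = 5685/8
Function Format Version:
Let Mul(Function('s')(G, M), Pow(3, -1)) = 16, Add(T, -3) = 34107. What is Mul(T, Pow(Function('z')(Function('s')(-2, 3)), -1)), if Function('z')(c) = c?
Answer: Rational(5685, 8) ≈ 710.63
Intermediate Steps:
T = 34110 (T = Add(3, 34107) = 34110)
Function('s')(G, M) = 48 (Function('s')(G, M) = Mul(3, 16) = 48)
Mul(T, Pow(Function('z')(Function('s')(-2, 3)), -1)) = Mul(34110, Pow(48, -1)) = Mul(34110, Rational(1, 48)) = Rational(5685, 8)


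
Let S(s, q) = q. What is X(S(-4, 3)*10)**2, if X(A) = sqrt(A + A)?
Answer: 60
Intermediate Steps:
X(A) = sqrt(2)*sqrt(A) (X(A) = sqrt(2*A) = sqrt(2)*sqrt(A))
X(S(-4, 3)*10)**2 = (sqrt(2)*sqrt(3*10))**2 = (sqrt(2)*sqrt(30))**2 = (2*sqrt(15))**2 = 60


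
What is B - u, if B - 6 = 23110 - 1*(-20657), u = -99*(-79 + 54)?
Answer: 41298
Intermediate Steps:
u = 2475 (u = -99*(-25) = 2475)
B = 43773 (B = 6 + (23110 - 1*(-20657)) = 6 + (23110 + 20657) = 6 + 43767 = 43773)
B - u = 43773 - 1*2475 = 43773 - 2475 = 41298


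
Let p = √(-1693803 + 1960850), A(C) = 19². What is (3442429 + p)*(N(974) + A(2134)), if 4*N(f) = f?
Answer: 4161896661/2 + 13299*√2207/2 ≈ 2.0813e+9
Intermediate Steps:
N(f) = f/4
A(C) = 361
p = 11*√2207 (p = √267047 = 11*√2207 ≈ 516.77)
(3442429 + p)*(N(974) + A(2134)) = (3442429 + 11*√2207)*((¼)*974 + 361) = (3442429 + 11*√2207)*(487/2 + 361) = (3442429 + 11*√2207)*(1209/2) = 4161896661/2 + 13299*√2207/2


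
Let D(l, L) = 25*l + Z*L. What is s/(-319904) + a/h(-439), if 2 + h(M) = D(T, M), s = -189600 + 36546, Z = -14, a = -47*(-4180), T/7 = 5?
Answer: 31961312933/1122703088 ≈ 28.468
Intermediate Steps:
T = 35 (T = 7*5 = 35)
a = 196460
s = -153054
D(l, L) = -14*L + 25*l (D(l, L) = 25*l - 14*L = -14*L + 25*l)
h(M) = 873 - 14*M (h(M) = -2 + (-14*M + 25*35) = -2 + (-14*M + 875) = -2 + (875 - 14*M) = 873 - 14*M)
s/(-319904) + a/h(-439) = -153054/(-319904) + 196460/(873 - 14*(-439)) = -153054*(-1/319904) + 196460/(873 + 6146) = 76527/159952 + 196460/7019 = 31961312933/1122703088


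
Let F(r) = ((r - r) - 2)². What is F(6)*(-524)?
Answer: -2096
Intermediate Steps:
F(r) = 4 (F(r) = (0 - 2)² = (-2)² = 4)
F(6)*(-524) = 4*(-524) = -2096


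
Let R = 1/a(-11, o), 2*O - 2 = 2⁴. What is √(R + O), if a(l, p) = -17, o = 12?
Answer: 2*√646/17 ≈ 2.9902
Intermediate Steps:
O = 9 (O = 1 + (½)*2⁴ = 1 + (½)*16 = 1 + 8 = 9)
R = -1/17 (R = 1/(-17) = -1/17 ≈ -0.058824)
√(R + O) = √(-1/17 + 9) = √(152/17) = 2*√646/17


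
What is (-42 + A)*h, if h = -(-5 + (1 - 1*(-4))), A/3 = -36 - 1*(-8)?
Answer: 0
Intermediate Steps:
A = -84 (A = 3*(-36 - 1*(-8)) = 3*(-36 + 8) = 3*(-28) = -84)
h = 0 (h = -(-5 + (1 + 4)) = -(-5 + 5) = -1*0 = 0)
(-42 + A)*h = (-42 - 84)*0 = -126*0 = 0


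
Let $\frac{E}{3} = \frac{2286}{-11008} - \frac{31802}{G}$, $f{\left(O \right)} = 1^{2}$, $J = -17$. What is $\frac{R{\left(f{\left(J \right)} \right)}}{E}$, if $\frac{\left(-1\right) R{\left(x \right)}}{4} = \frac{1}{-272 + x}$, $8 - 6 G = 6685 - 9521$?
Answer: $- \frac{1739264}{23791088645} \approx -7.3106 \cdot 10^{-5}$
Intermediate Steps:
$G = 474$ ($G = \frac{4}{3} - \frac{6685 - 9521}{6} = \frac{4}{3} - - \frac{1418}{3} = \frac{4}{3} + \frac{1418}{3} = 474$)
$f{\left(O \right)} = 1$
$R{\left(x \right)} = - \frac{4}{-272 + x}$
$E = - \frac{87789995}{434816}$ ($E = 3 \left(\frac{2286}{-11008} - \frac{31802}{474}\right) = 3 \left(2286 \left(- \frac{1}{11008}\right) - \frac{15901}{237}\right) = 3 \left(- \frac{1143}{5504} - \frac{15901}{237}\right) = 3 \left(- \frac{87789995}{1304448}\right) = - \frac{87789995}{434816} \approx -201.9$)
$\frac{R{\left(f{\left(J \right)} \right)}}{E} = \frac{\left(-4\right) \frac{1}{-272 + 1}}{- \frac{87789995}{434816}} = - \frac{4}{-271} \left(- \frac{434816}{87789995}\right) = \left(-4\right) \left(- \frac{1}{271}\right) \left(- \frac{434816}{87789995}\right) = \frac{4}{271} \left(- \frac{434816}{87789995}\right) = - \frac{1739264}{23791088645}$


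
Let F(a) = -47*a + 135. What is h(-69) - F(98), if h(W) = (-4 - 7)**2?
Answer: 4592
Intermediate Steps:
F(a) = 135 - 47*a
h(W) = 121 (h(W) = (-11)**2 = 121)
h(-69) - F(98) = 121 - (135 - 47*98) = 121 - (135 - 4606) = 121 - 1*(-4471) = 121 + 4471 = 4592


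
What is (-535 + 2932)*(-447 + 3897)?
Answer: 8269650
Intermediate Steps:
(-535 + 2932)*(-447 + 3897) = 2397*3450 = 8269650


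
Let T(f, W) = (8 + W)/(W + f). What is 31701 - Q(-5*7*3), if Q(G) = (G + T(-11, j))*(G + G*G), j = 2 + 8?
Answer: 1374861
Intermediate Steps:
j = 10
T(f, W) = (8 + W)/(W + f)
Q(G) = (-18 + G)*(G + G**2) (Q(G) = (G + (8 + 10)/(10 - 11))*(G + G*G) = (G + 18/(-1))*(G + G**2) = (G - 1*18)*(G + G**2) = (G - 18)*(G + G**2) = (-18 + G)*(G + G**2))
31701 - Q(-5*7*3) = 31701 - -5*7*3*(-18 + (-5*7*3)**2 - 17*(-5*7)*3) = 31701 - (-35*3)*(-18 + (-35*3)**2 - (-595)*3) = 31701 - (-105)*(-18 + (-105)**2 - 17*(-105)) = 31701 - (-105)*(-18 + 11025 + 1785) = 31701 - (-105)*12792 = 31701 - 1*(-1343160) = 31701 + 1343160 = 1374861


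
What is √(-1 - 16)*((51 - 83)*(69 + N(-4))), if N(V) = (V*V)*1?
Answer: -2720*I*√17 ≈ -11215.0*I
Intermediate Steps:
N(V) = V² (N(V) = V²*1 = V²)
√(-1 - 16)*((51 - 83)*(69 + N(-4))) = √(-1 - 16)*((51 - 83)*(69 + (-4)²)) = √(-17)*(-32*(69 + 16)) = (I*√17)*(-32*85) = (I*√17)*(-2720) = -2720*I*√17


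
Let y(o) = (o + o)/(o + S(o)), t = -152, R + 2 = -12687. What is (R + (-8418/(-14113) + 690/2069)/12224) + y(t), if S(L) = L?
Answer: -1132208339582113/89234579632 ≈ -12688.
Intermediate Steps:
R = -12689 (R = -2 - 12687 = -12689)
y(o) = 1 (y(o) = (o + o)/(o + o) = (2*o)/((2*o)) = (2*o)*(1/(2*o)) = 1)
(R + (-8418/(-14113) + 690/2069)/12224) + y(t) = (-12689 + (-8418/(-14113) + 690/2069)/12224) + 1 = (-12689 + (-8418*(-1/14113) + 690*(1/2069))*(1/12224)) + 1 = (-12689 + (8418/14113 + 690/2069)*(1/12224)) + 1 = (-12689 + (27154812/29199797)*(1/12224)) + 1 = (-12689 + 6788703/89234579632) + 1 = -1132297574161745/89234579632 + 1 = -1132208339582113/89234579632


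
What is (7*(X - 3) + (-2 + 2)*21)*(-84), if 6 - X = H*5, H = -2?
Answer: -7644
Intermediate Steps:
X = 16 (X = 6 - (-2)*5 = 6 - 1*(-10) = 6 + 10 = 16)
(7*(X - 3) + (-2 + 2)*21)*(-84) = (7*(16 - 3) + (-2 + 2)*21)*(-84) = (7*13 + 0*21)*(-84) = (91 + 0)*(-84) = 91*(-84) = -7644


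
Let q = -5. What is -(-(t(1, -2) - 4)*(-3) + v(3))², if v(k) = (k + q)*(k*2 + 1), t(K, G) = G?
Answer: -1024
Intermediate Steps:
v(k) = (1 + 2*k)*(-5 + k) (v(k) = (k - 5)*(k*2 + 1) = (-5 + k)*(2*k + 1) = (-5 + k)*(1 + 2*k) = (1 + 2*k)*(-5 + k))
-(-(t(1, -2) - 4)*(-3) + v(3))² = -(-(-2 - 4)*(-3) + (-5 - 9*3 + 2*3²))² = -(-(-6)*(-3) + (-5 - 27 + 2*9))² = -(-1*18 + (-5 - 27 + 18))² = -(-18 - 14)² = -1*(-32)² = -1*1024 = -1024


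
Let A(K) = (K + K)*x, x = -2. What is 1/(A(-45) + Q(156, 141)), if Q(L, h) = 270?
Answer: 1/450 ≈ 0.0022222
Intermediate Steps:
A(K) = -4*K (A(K) = (K + K)*(-2) = (2*K)*(-2) = -4*K)
1/(A(-45) + Q(156, 141)) = 1/(-4*(-45) + 270) = 1/(180 + 270) = 1/450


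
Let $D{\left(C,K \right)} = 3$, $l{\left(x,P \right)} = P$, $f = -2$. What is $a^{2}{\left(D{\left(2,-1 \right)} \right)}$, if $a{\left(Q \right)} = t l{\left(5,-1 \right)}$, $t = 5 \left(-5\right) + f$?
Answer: $729$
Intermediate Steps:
$t = -27$ ($t = 5 \left(-5\right) - 2 = -25 - 2 = -27$)
$a{\left(Q \right)} = 27$ ($a{\left(Q \right)} = \left(-27\right) \left(-1\right) = 27$)
$a^{2}{\left(D{\left(2,-1 \right)} \right)} = 27^{2} = 729$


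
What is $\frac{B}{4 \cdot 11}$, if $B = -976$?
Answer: $- \frac{244}{11} \approx -22.182$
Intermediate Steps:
$\frac{B}{4 \cdot 11} = - \frac{976}{4 \cdot 11} = - \frac{976}{44} = \left(-976\right) \frac{1}{44} = - \frac{244}{11}$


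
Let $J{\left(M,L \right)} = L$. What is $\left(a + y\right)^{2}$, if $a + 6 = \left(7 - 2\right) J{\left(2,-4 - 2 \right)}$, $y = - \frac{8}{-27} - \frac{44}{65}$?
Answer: $\frac{4076567104}{3080025} \approx 1323.6$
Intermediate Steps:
$y = - \frac{668}{1755}$ ($y = \left(-8\right) \left(- \frac{1}{27}\right) - \frac{44}{65} = \frac{8}{27} - \frac{44}{65} = - \frac{668}{1755} \approx -0.38063$)
$a = -36$ ($a = -6 + \left(7 - 2\right) \left(-4 - 2\right) = -6 + 5 \left(-4 - 2\right) = -6 + 5 \left(-6\right) = -6 - 30 = -36$)
$\left(a + y\right)^{2} = \left(-36 - \frac{668}{1755}\right)^{2} = \left(- \frac{63848}{1755}\right)^{2} = \frac{4076567104}{3080025}$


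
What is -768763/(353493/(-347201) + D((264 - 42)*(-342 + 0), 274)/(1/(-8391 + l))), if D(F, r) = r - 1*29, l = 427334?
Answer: -266915282363/35637069639542 ≈ -0.0074898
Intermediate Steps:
D(F, r) = -29 + r (D(F, r) = r - 29 = -29 + r)
-768763/(353493/(-347201) + D((264 - 42)*(-342 + 0), 274)/(1/(-8391 + l))) = -768763/(353493/(-347201) + (-29 + 274)/(1/(-8391 + 427334))) = -768763/(353493*(-1/347201) + 245/(1/418943)) = -768763/(-353493/347201 + 245/(1/418943)) = -768763/(-353493/347201 + 245*418943) = -768763/(-353493/347201 + 102641035) = -768763/35637069639542/347201 = -768763*347201/35637069639542 = -266915282363/35637069639542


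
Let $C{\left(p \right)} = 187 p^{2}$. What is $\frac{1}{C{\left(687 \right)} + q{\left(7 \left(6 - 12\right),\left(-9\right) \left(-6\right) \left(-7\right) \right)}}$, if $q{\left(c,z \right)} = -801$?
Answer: $\frac{1}{88257402} \approx 1.133 \cdot 10^{-8}$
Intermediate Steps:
$\frac{1}{C{\left(687 \right)} + q{\left(7 \left(6 - 12\right),\left(-9\right) \left(-6\right) \left(-7\right) \right)}} = \frac{1}{187 \cdot 687^{2} - 801} = \frac{1}{187 \cdot 471969 - 801} = \frac{1}{88258203 - 801} = \frac{1}{88257402}$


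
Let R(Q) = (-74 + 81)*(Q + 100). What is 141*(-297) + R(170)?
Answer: -39987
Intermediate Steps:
R(Q) = 700 + 7*Q (R(Q) = 7*(100 + Q) = 700 + 7*Q)
141*(-297) + R(170) = 141*(-297) + (700 + 7*170) = -41877 + (700 + 1190) = -41877 + 1890 = -39987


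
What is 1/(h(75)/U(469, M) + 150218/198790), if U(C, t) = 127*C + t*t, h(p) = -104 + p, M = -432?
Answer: 24469756865/18487976928 ≈ 1.3235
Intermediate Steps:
U(C, t) = t² + 127*C (U(C, t) = 127*C + t² = t² + 127*C)
1/(h(75)/U(469, M) + 150218/198790) = 1/((-104 + 75)/((-432)² + 127*469) + 150218/198790) = 1/(-29/(186624 + 59563) + 150218*(1/198790)) = 1/(-29/246187 + 75109/99395) = 1/(18487976928/24469756865) = 24469756865/18487976928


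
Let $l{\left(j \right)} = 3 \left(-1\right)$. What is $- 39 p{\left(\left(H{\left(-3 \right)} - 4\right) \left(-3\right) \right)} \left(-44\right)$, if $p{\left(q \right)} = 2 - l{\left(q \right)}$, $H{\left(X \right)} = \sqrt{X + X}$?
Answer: $8580$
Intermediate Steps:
$l{\left(j \right)} = -3$
$H{\left(X \right)} = \sqrt{2} \sqrt{X}$ ($H{\left(X \right)} = \sqrt{2 X} = \sqrt{2} \sqrt{X}$)
$p{\left(q \right)} = 5$ ($p{\left(q \right)} = 2 - -3 = 2 + 3 = 5$)
$- 39 p{\left(\left(H{\left(-3 \right)} - 4\right) \left(-3\right) \right)} \left(-44\right) = \left(-39\right) 5 \left(-44\right) = \left(-195\right) \left(-44\right) = 8580$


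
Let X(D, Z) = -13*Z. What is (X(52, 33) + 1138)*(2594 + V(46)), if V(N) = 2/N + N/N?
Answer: 42317374/23 ≈ 1.8399e+6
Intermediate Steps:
V(N) = 1 + 2/N (V(N) = 2/N + 1 = 1 + 2/N)
(X(52, 33) + 1138)*(2594 + V(46)) = (-13*33 + 1138)*(2594 + (2 + 46)/46) = (-429 + 1138)*(2594 + (1/46)*48) = 709*(2594 + 24/23) = 709*(59686/23) = 42317374/23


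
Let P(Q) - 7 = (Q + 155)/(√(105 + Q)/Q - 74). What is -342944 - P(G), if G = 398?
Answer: -297476005964263/867419801 + 220094*√503/867419801 ≈ -3.4294e+5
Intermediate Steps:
P(Q) = 7 + (155 + Q)/(-74 + √(105 + Q)/Q) (P(Q) = 7 + (Q + 155)/(√(105 + Q)/Q - 74) = 7 + (155 + Q)/(√(105 + Q)/Q - 74) = 7 + (155 + Q)/(-74 + √(105 + Q)/Q))
-342944 - P(G) = -342944 - (-1*398² - 7*√(105 + 398) + 363*398)/(-√(105 + 398) + 74*398) = -342944 - (-1*158404 - 7*√503 + 144474)/(-√503 + 29452) = -342944 - (-158404 - 7*√503 + 144474)/(29452 - √503) = -342944 - (-13930 - 7*√503)/(29452 - √503)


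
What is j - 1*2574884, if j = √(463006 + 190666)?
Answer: -2574884 + 2*√163418 ≈ -2.5741e+6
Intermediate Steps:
j = 2*√163418 (j = √653672 = 2*√163418 ≈ 808.50)
j - 1*2574884 = 2*√163418 - 1*2574884 = 2*√163418 - 2574884 = -2574884 + 2*√163418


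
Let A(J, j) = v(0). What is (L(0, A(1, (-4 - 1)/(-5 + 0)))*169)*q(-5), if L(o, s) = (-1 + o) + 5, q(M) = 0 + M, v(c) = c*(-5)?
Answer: -3380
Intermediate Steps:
v(c) = -5*c
A(J, j) = 0 (A(J, j) = -5*0 = 0)
q(M) = M
L(o, s) = 4 + o
(L(0, A(1, (-4 - 1)/(-5 + 0)))*169)*q(-5) = ((4 + 0)*169)*(-5) = (4*169)*(-5) = 676*(-5) = -3380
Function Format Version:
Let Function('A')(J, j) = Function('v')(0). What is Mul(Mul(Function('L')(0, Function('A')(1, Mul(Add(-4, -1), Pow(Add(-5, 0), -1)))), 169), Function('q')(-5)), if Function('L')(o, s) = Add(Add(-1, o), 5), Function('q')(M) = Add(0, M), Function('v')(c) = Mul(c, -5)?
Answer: -3380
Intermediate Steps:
Function('v')(c) = Mul(-5, c)
Function('A')(J, j) = 0 (Function('A')(J, j) = Mul(-5, 0) = 0)
Function('q')(M) = M
Function('L')(o, s) = Add(4, o)
Mul(Mul(Function('L')(0, Function('A')(1, Mul(Add(-4, -1), Pow(Add(-5, 0), -1)))), 169), Function('q')(-5)) = Mul(Mul(Add(4, 0), 169), -5) = Mul(Mul(4, 169), -5) = Mul(676, -5) = -3380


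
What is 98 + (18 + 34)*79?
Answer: 4206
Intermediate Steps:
98 + (18 + 34)*79 = 98 + 52*79 = 98 + 4108 = 4206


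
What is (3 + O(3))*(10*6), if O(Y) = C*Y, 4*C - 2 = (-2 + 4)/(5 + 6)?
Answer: 3060/11 ≈ 278.18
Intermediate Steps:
C = 6/11 (C = ½ + ((-2 + 4)/(5 + 6))/4 = ½ + (2/11)/4 = ½ + (2*(1/11))/4 = ½ + (¼)*(2/11) = ½ + 1/22 = 6/11 ≈ 0.54545)
O(Y) = 6*Y/11
(3 + O(3))*(10*6) = (3 + (6/11)*3)*(10*6) = (3 + 18/11)*60 = (51/11)*60 = 3060/11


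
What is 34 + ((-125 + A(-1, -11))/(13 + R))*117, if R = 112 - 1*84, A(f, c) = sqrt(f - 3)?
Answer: -13231/41 + 234*I/41 ≈ -322.71 + 5.7073*I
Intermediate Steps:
A(f, c) = sqrt(-3 + f)
R = 28 (R = 112 - 84 = 28)
34 + ((-125 + A(-1, -11))/(13 + R))*117 = 34 + ((-125 + sqrt(-3 - 1))/(13 + 28))*117 = 34 + ((-125 + sqrt(-4))/41)*117 = 34 + ((-125 + 2*I)*(1/41))*117 = 34 + (-125/41 + 2*I/41)*117 = 34 + (-14625/41 + 234*I/41) = -13231/41 + 234*I/41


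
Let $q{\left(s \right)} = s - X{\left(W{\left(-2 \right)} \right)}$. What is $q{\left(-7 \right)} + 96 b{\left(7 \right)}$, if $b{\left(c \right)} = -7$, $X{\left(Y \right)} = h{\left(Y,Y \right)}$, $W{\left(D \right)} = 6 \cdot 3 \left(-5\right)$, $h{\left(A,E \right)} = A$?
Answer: $-589$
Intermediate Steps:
$W{\left(D \right)} = -90$ ($W{\left(D \right)} = 18 \left(-5\right) = -90$)
$X{\left(Y \right)} = Y$
$q{\left(s \right)} = 90 + s$ ($q{\left(s \right)} = s - -90 = s + 90 = 90 + s$)
$q{\left(-7 \right)} + 96 b{\left(7 \right)} = \left(90 - 7\right) + 96 \left(-7\right) = 83 - 672 = -589$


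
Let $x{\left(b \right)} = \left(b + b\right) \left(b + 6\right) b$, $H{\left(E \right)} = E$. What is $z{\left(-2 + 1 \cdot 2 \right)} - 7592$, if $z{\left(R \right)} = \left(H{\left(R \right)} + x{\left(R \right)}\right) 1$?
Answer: $-7592$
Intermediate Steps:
$x{\left(b \right)} = 2 b^{2} \left(6 + b\right)$ ($x{\left(b \right)} = 2 b \left(6 + b\right) b = 2 b^{2} \left(6 + b\right)$)
$z{\left(R \right)} = R + 2 R^{2} \left(6 + R\right)$ ($z{\left(R \right)} = \left(R + 2 R^{2} \left(6 + R\right)\right) 1 = R + 2 R^{2} \left(6 + R\right)$)
$z{\left(-2 + 1 \cdot 2 \right)} - 7592 = \left(-2 + 1 \cdot 2\right) \left(1 + 2 \left(-2 + 1 \cdot 2\right) \left(6 + \left(-2 + 1 \cdot 2\right)\right)\right) - 7592 = \left(-2 + 2\right) \left(1 + 2 \left(-2 + 2\right) \left(6 + \left(-2 + 2\right)\right)\right) - 7592 = 0 \left(1 + 2 \cdot 0 \left(6 + 0\right)\right) - 7592 = 0 \left(1 + 2 \cdot 0 \cdot 6\right) - 7592 = 0 \left(1 + 0\right) - 7592 = 0 \cdot 1 - 7592 = 0 - 7592 = -7592$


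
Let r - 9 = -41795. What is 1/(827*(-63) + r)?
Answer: -1/93887 ≈ -1.0651e-5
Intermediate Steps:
r = -41786 (r = 9 - 41795 = -41786)
1/(827*(-63) + r) = 1/(827*(-63) - 41786) = 1/(-52101 - 41786) = 1/(-93887) = -1/93887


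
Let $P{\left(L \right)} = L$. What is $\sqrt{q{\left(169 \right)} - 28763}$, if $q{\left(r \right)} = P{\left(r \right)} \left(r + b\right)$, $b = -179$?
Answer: $i \sqrt{30453} \approx 174.51 i$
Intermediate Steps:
$q{\left(r \right)} = r \left(-179 + r\right)$ ($q{\left(r \right)} = r \left(r - 179\right) = r \left(-179 + r\right)$)
$\sqrt{q{\left(169 \right)} - 28763} = \sqrt{169 \left(-179 + 169\right) - 28763} = \sqrt{169 \left(-10\right) - 28763} = \sqrt{-1690 - 28763} = \sqrt{-30453} = i \sqrt{30453}$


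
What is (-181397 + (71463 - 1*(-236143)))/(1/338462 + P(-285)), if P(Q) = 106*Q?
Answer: -42716950558/10224937019 ≈ -4.1777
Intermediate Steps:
(-181397 + (71463 - 1*(-236143)))/(1/338462 + P(-285)) = (-181397 + (71463 - 1*(-236143)))/(1/338462 + 106*(-285)) = (-181397 + (71463 + 236143))/(1/338462 - 30210) = (-181397 + 307606)/(-10224937019/338462) = 126209*(-338462/10224937019) = -42716950558/10224937019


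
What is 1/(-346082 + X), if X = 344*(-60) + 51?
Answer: -1/366671 ≈ -2.7272e-6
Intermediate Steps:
X = -20589 (X = -20640 + 51 = -20589)
1/(-346082 + X) = 1/(-346082 - 20589) = 1/(-366671) = -1/366671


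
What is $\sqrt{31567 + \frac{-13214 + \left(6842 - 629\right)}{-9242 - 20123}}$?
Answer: $\frac{6 \sqrt{756125874665}}{29365} \approx 177.67$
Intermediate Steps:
$\sqrt{31567 + \frac{-13214 + \left(6842 - 629\right)}{-9242 - 20123}} = \sqrt{31567 + \frac{-13214 + 6213}{-29365}} = \sqrt{31567 - - \frac{7001}{29365}} = \sqrt{31567 + \frac{7001}{29365}} = \sqrt{\frac{926971956}{29365}} = \frac{6 \sqrt{756125874665}}{29365}$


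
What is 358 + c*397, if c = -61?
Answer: -23859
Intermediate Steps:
358 + c*397 = 358 - 61*397 = 358 - 24217 = -23859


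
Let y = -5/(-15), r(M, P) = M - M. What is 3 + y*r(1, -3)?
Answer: 3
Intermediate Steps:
r(M, P) = 0
y = ⅓ (y = -5*(-1/15) = ⅓ ≈ 0.33333)
3 + y*r(1, -3) = 3 + (⅓)*0 = 3 + 0 = 3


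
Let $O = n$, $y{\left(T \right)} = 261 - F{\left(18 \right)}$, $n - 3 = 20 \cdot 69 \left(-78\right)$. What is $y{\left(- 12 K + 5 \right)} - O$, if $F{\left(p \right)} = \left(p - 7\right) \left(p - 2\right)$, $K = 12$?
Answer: $107722$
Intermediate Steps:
$F{\left(p \right)} = \left(-7 + p\right) \left(-2 + p\right)$
$n = -107637$ ($n = 3 + 20 \cdot 69 \left(-78\right) = 3 + 1380 \left(-78\right) = 3 - 107640 = -107637$)
$y{\left(T \right)} = 85$ ($y{\left(T \right)} = 261 - \left(14 + 18^{2} - 162\right) = 261 - \left(14 + 324 - 162\right) = 261 - 176 = 85$)
$O = -107637$
$y{\left(- 12 K + 5 \right)} - O = 85 - -107637 = 85 + 107637 = 107722$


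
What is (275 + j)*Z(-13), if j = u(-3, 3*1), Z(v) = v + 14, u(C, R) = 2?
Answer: 277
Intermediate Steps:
Z(v) = 14 + v
j = 2
(275 + j)*Z(-13) = (275 + 2)*(14 - 13) = 277*1 = 277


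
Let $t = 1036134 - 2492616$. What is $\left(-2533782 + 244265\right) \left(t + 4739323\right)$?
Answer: $-7516120277797$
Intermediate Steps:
$t = -1456482$ ($t = 1036134 - 2492616 = -1456482$)
$\left(-2533782 + 244265\right) \left(t + 4739323\right) = \left(-2533782 + 244265\right) \left(-1456482 + 4739323\right) = \left(-2289517\right) 3282841 = -7516120277797$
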